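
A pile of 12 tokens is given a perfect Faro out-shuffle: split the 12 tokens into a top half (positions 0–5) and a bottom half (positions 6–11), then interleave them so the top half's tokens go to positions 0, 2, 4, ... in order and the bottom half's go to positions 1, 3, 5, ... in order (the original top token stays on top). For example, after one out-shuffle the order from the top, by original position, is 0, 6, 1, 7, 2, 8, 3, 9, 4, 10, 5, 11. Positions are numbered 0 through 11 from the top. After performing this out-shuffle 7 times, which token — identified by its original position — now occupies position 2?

Work backwards from position 2, undoing one out-shuffle at a time:
2 ← 1 ← 6 ← 3 ← 7 ← 9 ← 10 ← 5
So the token now at position 2 started at position 5.

5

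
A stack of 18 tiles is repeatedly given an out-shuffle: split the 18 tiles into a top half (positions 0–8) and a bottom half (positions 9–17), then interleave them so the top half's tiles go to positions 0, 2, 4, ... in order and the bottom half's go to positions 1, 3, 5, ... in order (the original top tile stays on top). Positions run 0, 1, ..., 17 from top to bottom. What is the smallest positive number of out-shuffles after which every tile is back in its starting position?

The out-shuffle permutes the 18 positions with cycle lengths [1, 1, 8, 8].
Every tile is home exactly when every cycle has completed a whole number of laps, i.e. after lcm(1, 8) = 8 out-shuffles.

8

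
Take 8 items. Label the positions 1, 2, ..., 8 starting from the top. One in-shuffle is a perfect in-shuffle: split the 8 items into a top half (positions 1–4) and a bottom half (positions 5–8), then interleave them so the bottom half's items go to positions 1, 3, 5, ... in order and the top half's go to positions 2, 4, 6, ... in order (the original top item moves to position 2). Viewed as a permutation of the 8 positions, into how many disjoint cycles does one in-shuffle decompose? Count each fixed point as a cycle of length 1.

Trace each unvisited position around until it returns:
(1 2 4 8 7 5) (3 6)
2 cycles in total.

2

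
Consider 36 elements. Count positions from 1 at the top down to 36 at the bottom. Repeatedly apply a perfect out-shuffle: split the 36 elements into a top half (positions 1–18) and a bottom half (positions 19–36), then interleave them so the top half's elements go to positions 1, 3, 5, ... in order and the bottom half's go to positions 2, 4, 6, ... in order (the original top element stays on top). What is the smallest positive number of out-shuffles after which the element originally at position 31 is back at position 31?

Follow position 31 under repeated out-shuffles:
31 → 26 → 16 → 31
It first returns after 3 out-shuffles.

3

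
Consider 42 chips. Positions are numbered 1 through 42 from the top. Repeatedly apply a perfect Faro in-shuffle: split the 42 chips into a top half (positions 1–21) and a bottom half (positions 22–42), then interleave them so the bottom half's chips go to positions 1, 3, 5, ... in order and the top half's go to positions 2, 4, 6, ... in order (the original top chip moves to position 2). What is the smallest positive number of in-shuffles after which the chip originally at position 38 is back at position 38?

Follow position 38 under repeated in-shuffles:
38 → 33 → 23 → 3 → 6 → 12 → 24 → 5 → 10 → 20 → 40 → 37 → 31 → 19 → 38
It first returns after 14 in-shuffles.

14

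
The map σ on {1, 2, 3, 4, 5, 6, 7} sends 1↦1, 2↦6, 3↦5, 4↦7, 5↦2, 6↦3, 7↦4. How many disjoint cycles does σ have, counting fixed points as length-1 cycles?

Cycle decomposition: (1) (2 6 3 5) (4 7).
3 cycles.

3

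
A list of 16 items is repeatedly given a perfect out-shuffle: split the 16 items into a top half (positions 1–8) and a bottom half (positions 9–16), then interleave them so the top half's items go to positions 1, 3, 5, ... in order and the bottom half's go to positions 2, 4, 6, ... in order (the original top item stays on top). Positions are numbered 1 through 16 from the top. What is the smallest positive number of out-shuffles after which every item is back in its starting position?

4

The out-shuffle permutes the 16 positions with cycle lengths [1, 1, 2, 4, 4, 4].
Every item is home exactly when every cycle has completed a whole number of laps, i.e. after lcm(1, 2, 4) = 4 out-shuffles.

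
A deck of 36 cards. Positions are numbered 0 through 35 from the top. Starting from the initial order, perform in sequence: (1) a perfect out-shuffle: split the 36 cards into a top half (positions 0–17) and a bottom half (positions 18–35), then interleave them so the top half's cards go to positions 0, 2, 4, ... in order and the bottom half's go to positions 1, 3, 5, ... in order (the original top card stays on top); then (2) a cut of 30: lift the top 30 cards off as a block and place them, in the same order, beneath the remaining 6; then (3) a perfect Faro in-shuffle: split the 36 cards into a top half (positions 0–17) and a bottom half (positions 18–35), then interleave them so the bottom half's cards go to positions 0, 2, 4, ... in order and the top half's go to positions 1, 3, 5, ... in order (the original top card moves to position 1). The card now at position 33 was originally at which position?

Undo the operations in reverse order, starting from position 33:
  undo op 3 (in-shuffle, from top half): 33 ← 16
  undo op 2 (cut 30): 16 ← 10
  undo op 1 (out-shuffle, from top half): 10 ← 5
So the card at position 33 came from original position 5.

5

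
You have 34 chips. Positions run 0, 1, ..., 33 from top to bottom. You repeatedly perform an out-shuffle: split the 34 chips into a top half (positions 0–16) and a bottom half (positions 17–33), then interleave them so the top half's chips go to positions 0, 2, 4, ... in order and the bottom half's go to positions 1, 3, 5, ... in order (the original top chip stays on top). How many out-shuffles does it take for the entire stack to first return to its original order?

The out-shuffle permutes the 34 positions with cycle lengths [1, 1, 2, 10, 10, 10].
Every chip is home exactly when every cycle has completed a whole number of laps, i.e. after lcm(1, 2, 10) = 10 out-shuffles.

10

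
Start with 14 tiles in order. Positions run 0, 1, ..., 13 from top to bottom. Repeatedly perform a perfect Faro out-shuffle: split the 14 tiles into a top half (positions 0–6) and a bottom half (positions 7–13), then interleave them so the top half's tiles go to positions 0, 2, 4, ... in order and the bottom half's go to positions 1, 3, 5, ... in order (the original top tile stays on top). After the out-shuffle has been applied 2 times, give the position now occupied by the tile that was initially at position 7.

Track the tile's position through each out-shuffle:
7 → 1 → 2

2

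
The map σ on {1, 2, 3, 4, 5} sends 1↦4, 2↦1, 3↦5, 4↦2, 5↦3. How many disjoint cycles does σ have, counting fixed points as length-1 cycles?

Cycle decomposition: (1 4 2) (3 5).
2 cycles.

2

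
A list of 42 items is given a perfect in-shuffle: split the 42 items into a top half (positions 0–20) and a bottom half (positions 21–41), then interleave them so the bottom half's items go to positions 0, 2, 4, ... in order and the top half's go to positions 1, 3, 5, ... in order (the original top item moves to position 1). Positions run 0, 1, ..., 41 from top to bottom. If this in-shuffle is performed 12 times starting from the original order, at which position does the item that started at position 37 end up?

30

Track the item's position through each in-shuffle:
37 → 32 → 22 → 2 → 5 → 11 → 23 → 4 → 9 → 19 → 39 → 36 → 30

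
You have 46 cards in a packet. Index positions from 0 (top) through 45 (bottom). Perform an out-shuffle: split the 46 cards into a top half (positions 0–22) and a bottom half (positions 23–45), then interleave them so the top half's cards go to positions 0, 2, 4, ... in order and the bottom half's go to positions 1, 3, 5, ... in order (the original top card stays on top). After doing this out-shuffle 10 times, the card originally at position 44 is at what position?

11

Track the card's position through each out-shuffle:
44 → 43 → 41 → 37 → 29 → 13 → 26 → 7 → 14 → 28 → 11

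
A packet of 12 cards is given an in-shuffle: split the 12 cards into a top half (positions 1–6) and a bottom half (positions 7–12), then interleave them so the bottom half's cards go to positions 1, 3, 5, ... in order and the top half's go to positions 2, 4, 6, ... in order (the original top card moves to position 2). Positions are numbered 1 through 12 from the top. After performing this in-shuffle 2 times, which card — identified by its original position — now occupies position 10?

Work backwards from position 10, undoing one in-shuffle at a time:
10 ← 5 ← 9
So the card now at position 10 started at position 9.

9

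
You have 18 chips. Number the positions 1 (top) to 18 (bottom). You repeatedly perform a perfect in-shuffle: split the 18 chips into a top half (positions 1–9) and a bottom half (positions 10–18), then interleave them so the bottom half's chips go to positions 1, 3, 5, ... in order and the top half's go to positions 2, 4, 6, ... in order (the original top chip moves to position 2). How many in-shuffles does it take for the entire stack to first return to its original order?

18

The in-shuffle permutes the 18 positions with cycle lengths [18].
Every chip is home exactly when every cycle has completed a whole number of laps, i.e. after lcm(18) = 18 in-shuffles.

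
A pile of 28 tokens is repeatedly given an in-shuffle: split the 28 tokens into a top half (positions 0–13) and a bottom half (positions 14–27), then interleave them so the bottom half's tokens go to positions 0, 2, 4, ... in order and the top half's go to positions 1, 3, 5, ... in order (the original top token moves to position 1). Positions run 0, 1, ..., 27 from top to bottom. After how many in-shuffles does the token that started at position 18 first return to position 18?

Follow position 18 under repeated in-shuffles:
18 → 8 → 17 → 6 → 13 → 27 → 26 → 24 → ... → 18 (length 28)
It first returns after 28 in-shuffles.

28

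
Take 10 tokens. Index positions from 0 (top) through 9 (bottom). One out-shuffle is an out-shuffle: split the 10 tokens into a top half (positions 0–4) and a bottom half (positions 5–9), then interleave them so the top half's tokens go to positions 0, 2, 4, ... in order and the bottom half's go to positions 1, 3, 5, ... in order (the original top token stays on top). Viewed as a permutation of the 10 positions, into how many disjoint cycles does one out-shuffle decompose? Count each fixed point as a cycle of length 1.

Trace each unvisited position around until it returns:
(0) (1 2 4 8 7 5) (3 6) (9)
4 cycles in total.

4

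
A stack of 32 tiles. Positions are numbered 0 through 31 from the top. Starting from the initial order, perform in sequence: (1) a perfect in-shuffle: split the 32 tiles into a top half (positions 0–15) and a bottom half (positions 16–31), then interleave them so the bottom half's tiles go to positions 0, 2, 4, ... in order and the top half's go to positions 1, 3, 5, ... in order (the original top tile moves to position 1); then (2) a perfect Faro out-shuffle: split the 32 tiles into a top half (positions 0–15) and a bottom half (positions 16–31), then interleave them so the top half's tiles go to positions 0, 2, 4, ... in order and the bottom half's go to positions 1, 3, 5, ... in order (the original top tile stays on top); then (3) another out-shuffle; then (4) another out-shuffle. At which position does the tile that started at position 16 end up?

Track the tile from position 16 forward through each operation:
  after op 1 (in-shuffle): 16 → 0
  after op 2 (out-shuffle): 0 → 0
  after op 3 (out-shuffle): 0 → 0
  after op 4 (out-shuffle): 0 → 0

0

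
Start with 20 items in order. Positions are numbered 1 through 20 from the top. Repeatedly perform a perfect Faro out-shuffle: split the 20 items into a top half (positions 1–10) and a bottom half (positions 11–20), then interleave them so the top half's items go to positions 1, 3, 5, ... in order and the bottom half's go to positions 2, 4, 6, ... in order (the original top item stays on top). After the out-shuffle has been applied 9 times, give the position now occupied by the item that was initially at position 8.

13

Track the item's position through each out-shuffle:
8 → 15 → 10 → 19 → 18 → 16 → 12 → 4 → 7 → 13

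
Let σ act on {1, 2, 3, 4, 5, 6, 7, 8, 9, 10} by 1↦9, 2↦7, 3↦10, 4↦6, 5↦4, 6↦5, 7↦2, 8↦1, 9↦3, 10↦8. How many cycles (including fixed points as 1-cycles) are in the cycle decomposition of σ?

3

Cycle decomposition: (1 9 3 10 8) (2 7) (4 6 5).
3 cycles.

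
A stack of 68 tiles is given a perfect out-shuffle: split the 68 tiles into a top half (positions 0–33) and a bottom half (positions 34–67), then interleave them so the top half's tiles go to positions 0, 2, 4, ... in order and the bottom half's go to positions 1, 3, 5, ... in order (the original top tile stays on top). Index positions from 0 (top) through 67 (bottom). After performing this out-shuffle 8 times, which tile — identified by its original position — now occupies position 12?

66

Work backwards from position 12, undoing one out-shuffle at a time:
12 ← 6 ← 3 ← 35 ← 51 ← 59 ← 63 ← 65 ← 66
So the tile now at position 12 started at position 66.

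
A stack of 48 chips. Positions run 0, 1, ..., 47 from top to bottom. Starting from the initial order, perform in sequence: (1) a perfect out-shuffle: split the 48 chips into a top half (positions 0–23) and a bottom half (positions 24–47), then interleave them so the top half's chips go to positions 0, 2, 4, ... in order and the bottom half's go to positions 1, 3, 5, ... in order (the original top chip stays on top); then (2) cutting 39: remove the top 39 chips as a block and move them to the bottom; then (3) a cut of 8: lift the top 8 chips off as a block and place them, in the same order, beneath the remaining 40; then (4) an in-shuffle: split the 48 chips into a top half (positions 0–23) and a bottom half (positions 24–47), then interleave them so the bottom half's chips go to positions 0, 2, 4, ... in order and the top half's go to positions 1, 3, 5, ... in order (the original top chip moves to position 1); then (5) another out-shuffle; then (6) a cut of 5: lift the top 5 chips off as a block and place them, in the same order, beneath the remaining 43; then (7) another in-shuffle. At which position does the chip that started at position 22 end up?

Track the chip from position 22 forward through each operation:
  after op 1 (out-shuffle): 22 → 44
  after op 2 (cut 39): 44 → 5
  after op 3 (cut 8): 5 → 45
  after op 4 (in-shuffle): 45 → 42
  after op 5 (out-shuffle): 42 → 37
  after op 6 (cut 5): 37 → 32
  after op 7 (in-shuffle): 32 → 16

16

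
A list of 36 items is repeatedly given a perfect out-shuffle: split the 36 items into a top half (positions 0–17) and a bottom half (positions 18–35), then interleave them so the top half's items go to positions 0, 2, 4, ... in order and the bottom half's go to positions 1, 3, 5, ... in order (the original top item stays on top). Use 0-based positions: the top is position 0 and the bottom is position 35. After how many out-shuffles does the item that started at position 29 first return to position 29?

12

Follow position 29 under repeated out-shuffles:
29 → 23 → 11 → 22 → 9 → 18 → 1 → 2 → 4 → 8 → 16 → 32 → 29
It first returns after 12 out-shuffles.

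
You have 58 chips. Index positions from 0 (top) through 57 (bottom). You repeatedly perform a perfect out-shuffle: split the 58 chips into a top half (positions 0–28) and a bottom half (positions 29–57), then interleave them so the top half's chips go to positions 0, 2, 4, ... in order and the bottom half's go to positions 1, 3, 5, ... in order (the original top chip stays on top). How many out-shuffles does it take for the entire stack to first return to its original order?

18

The out-shuffle permutes the 58 positions with cycle lengths [1, 1, 2, 18, 18, 18].
Every chip is home exactly when every cycle has completed a whole number of laps, i.e. after lcm(1, 2, 18) = 18 out-shuffles.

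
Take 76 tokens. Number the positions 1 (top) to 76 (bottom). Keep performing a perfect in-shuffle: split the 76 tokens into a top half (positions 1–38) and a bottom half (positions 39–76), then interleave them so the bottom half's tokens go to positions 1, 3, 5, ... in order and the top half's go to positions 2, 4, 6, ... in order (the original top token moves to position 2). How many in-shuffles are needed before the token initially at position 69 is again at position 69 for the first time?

30

Follow position 69 under repeated in-shuffles:
69 → 61 → 45 → 13 → 26 → 52 → 27 → 54 → ... → 69 (length 30)
It first returns after 30 in-shuffles.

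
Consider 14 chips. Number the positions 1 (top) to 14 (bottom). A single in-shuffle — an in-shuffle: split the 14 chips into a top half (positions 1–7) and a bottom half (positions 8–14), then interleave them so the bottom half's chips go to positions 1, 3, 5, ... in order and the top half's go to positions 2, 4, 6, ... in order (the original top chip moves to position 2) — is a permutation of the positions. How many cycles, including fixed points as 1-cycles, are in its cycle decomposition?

Trace each unvisited position around until it returns:
(1 2 4 8) (3 6 12 9) (5 10) (7 14 13 11)
4 cycles in total.

4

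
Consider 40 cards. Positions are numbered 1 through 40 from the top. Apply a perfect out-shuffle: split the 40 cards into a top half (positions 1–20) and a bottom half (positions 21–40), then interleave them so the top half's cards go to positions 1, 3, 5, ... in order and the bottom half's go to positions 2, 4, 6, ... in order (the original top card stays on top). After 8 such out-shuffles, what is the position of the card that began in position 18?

24

Track the card's position through each out-shuffle:
18 → 35 → 30 → 20 → 39 → 38 → 36 → 32 → 24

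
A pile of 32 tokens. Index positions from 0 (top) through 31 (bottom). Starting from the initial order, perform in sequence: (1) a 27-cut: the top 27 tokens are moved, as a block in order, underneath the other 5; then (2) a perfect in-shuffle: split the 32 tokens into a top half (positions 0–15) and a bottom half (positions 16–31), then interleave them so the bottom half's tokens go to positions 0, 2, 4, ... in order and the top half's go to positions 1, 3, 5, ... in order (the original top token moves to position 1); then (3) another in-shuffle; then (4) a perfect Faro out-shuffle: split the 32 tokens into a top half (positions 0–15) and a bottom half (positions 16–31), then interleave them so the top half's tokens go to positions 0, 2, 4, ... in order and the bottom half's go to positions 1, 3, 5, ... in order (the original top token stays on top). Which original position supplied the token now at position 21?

9

Undo the operations in reverse order, starting from position 21:
  undo op 4 (out-shuffle, from bottom half): 21 ← 26
  undo op 3 (in-shuffle, from bottom half): 26 ← 29
  undo op 2 (in-shuffle, from top half): 29 ← 14
  undo op 1 (cut 27): 14 ← 9
So the token at position 21 came from original position 9.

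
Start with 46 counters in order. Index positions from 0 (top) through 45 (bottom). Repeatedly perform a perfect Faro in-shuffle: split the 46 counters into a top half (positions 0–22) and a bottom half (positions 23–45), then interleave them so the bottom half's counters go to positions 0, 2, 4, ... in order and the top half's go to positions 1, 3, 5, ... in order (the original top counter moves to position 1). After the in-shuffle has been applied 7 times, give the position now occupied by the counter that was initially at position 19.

Track the counter's position through each in-shuffle:
19 → 39 → 32 → 18 → 37 → 28 → 10 → 21

21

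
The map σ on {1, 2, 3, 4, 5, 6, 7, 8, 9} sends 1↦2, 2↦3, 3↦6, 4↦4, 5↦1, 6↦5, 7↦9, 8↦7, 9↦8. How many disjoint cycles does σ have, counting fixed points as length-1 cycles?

Cycle decomposition: (1 2 3 6 5) (4) (7 9 8).
3 cycles.

3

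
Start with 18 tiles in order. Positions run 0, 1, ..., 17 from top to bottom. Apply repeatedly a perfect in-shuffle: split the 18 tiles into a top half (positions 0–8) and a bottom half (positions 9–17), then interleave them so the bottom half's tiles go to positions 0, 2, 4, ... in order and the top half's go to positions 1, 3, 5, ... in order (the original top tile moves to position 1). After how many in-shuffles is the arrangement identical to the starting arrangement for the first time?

18

The in-shuffle permutes the 18 positions with cycle lengths [18].
Every tile is home exactly when every cycle has completed a whole number of laps, i.e. after lcm(18) = 18 in-shuffles.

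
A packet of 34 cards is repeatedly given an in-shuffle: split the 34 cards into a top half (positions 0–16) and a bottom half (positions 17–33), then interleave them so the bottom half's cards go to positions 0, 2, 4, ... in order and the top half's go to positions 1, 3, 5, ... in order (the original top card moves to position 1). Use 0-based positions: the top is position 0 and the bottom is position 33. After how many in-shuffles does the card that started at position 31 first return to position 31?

Follow position 31 under repeated in-shuffles:
31 → 28 → 22 → 10 → 21 → 8 → 17 → 0 → 1 → 3 → 7 → 15 → 31
It first returns after 12 in-shuffles.

12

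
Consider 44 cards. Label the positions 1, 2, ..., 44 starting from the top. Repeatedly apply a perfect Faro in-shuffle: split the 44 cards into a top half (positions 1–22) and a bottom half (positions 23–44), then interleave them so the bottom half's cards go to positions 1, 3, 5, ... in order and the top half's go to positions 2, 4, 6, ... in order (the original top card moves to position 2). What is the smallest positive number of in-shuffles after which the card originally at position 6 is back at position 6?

Follow position 6 under repeated in-shuffles:
6 → 12 → 24 → 3 → 6
It first returns after 4 in-shuffles.

4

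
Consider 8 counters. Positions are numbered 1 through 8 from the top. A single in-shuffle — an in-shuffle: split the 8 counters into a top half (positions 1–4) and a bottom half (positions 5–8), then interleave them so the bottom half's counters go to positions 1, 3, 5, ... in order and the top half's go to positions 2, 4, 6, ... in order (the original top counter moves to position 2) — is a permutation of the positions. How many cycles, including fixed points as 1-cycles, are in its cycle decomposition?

2

Trace each unvisited position around until it returns:
(1 2 4 8 7 5) (3 6)
2 cycles in total.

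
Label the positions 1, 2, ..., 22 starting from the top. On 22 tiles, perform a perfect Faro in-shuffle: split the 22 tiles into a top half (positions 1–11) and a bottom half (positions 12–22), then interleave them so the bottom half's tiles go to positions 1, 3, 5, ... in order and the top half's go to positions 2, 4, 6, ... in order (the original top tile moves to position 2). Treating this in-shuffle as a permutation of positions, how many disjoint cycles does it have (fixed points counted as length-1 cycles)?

Trace each unvisited position around until it returns:
(1 2 4 8 16 9 ... len 11) (5 10 20 17 11 22 ... len 11)
2 cycles in total.

2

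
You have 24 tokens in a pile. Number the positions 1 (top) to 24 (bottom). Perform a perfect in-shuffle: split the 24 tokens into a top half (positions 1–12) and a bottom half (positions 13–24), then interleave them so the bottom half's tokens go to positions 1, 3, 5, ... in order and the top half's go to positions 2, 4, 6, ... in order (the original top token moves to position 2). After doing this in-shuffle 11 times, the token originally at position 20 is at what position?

10

Track the token's position through each in-shuffle:
20 → 15 → 5 → 10 → 20 → 15 → 5 → 10 → 20 → 15 → 5 → 10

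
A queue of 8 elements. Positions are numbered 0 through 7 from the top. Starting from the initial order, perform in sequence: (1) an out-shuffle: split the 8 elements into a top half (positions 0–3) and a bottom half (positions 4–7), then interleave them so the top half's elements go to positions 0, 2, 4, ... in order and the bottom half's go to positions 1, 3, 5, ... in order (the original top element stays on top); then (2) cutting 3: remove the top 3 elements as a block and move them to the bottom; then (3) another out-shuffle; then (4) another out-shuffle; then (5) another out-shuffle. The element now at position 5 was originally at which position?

0

Undo the operations in reverse order, starting from position 5:
  undo op 5 (out-shuffle, from bottom half): 5 ← 6
  undo op 4 (out-shuffle, from top half): 6 ← 3
  undo op 3 (out-shuffle, from bottom half): 3 ← 5
  undo op 2 (cut 3): 5 ← 0
  undo op 1 (out-shuffle, from top half): 0 ← 0
So the element at position 5 came from original position 0.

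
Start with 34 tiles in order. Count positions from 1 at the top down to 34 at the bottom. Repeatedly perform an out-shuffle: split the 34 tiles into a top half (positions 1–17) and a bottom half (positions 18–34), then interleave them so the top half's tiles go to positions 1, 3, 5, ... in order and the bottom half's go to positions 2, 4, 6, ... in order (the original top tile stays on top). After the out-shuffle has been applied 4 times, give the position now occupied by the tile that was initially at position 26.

Track the tile's position through each out-shuffle:
26 → 18 → 2 → 3 → 5

5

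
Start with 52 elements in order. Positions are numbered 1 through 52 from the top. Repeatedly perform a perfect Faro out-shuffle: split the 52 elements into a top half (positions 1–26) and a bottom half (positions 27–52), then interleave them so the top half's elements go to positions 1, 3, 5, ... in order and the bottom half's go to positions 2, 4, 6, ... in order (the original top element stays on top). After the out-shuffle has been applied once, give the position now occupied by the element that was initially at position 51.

50

Track the element's position through each out-shuffle:
51 → 50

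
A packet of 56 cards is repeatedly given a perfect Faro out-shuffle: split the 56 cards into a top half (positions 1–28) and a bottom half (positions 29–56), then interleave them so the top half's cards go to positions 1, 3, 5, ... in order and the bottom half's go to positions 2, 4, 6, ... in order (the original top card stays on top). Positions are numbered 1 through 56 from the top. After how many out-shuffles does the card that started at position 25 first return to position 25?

20

Follow position 25 under repeated out-shuffles:
25 → 49 → 42 → 28 → 55 → 54 → 52 → 48 → 40 → 24 → 47 → 38 → 20 → 39 → 22 → 43 → 30 → 4 → 7 → 13 → 25
It first returns after 20 out-shuffles.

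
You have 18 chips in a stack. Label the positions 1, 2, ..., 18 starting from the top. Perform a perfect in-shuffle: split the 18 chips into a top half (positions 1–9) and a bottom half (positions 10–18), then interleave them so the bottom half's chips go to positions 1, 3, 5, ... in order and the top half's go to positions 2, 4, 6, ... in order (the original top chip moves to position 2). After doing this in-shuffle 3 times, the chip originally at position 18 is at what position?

Track the chip's position through each in-shuffle:
18 → 17 → 15 → 11

11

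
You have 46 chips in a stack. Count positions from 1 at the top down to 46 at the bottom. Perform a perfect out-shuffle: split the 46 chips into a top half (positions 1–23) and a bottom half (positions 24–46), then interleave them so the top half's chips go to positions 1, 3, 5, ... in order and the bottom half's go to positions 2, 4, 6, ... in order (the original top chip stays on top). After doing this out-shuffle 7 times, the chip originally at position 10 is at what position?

28

Track the chip's position through each out-shuffle:
10 → 19 → 37 → 28 → 10 → 19 → 37 → 28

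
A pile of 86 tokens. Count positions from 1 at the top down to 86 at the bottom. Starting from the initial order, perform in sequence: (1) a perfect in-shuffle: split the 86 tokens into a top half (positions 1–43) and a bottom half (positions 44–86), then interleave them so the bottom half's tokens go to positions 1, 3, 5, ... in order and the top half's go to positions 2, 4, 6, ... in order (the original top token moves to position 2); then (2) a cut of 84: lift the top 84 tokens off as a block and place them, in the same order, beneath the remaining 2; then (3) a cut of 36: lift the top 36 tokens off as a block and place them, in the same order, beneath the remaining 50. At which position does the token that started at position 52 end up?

Track the token from position 52 forward through each operation:
  after op 1 (in-shuffle): 52 → 17
  after op 2 (cut 84): 17 → 19
  after op 3 (cut 36): 19 → 69

69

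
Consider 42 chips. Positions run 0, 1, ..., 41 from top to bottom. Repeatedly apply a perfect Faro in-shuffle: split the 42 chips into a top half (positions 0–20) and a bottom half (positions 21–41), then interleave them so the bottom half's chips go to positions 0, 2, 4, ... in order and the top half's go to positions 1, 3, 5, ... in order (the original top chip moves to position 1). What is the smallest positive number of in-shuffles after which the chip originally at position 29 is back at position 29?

Follow position 29 under repeated in-shuffles:
29 → 16 → 33 → 24 → 6 → 13 → 27 → 12 → 25 → 8 → 17 → 35 → 28 → 14 → 29
It first returns after 14 in-shuffles.

14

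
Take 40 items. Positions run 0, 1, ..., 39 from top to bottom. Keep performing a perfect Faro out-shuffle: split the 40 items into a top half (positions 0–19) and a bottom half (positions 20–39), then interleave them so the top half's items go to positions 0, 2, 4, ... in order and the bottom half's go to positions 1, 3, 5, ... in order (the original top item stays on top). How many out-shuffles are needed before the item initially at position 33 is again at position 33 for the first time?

12

Follow position 33 under repeated out-shuffles:
33 → 27 → 15 → 30 → 21 → 3 → 6 → 12 → 24 → 9 → 18 → 36 → 33
It first returns after 12 out-shuffles.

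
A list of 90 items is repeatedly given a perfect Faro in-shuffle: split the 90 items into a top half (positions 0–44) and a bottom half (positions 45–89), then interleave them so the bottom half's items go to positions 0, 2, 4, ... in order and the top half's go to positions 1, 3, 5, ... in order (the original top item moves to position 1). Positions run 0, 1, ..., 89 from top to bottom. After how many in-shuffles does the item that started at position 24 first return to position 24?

12

Follow position 24 under repeated in-shuffles:
24 → 49 → 8 → 17 → 35 → 71 → 52 → 14 → 29 → 59 → 28 → 57 → 24
It first returns after 12 in-shuffles.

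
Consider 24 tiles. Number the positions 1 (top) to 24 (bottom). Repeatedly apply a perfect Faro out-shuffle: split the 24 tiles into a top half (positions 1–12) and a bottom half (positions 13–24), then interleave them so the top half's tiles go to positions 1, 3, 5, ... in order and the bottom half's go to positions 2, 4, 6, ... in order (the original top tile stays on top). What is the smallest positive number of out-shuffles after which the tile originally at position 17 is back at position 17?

Follow position 17 under repeated out-shuffles:
17 → 10 → 19 → 14 → 4 → 7 → 13 → 2 → 3 → 5 → 9 → 17
It first returns after 11 out-shuffles.

11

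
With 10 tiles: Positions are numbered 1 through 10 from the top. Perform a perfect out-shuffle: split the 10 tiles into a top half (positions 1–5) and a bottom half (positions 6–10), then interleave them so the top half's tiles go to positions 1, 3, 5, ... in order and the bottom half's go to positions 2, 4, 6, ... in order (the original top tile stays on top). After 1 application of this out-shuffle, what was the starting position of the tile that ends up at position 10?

Work backwards from position 10, undoing one out-shuffle at a time:
10 ← 10
So the tile now at position 10 started at position 10.

10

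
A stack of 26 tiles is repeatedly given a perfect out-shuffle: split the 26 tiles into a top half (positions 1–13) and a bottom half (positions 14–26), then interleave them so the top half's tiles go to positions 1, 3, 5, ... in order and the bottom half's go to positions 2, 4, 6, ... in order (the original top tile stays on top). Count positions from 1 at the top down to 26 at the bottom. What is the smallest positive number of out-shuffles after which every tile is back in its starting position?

The out-shuffle permutes the 26 positions with cycle lengths [1, 1, 4, 20].
Every tile is home exactly when every cycle has completed a whole number of laps, i.e. after lcm(1, 4, 20) = 20 out-shuffles.

20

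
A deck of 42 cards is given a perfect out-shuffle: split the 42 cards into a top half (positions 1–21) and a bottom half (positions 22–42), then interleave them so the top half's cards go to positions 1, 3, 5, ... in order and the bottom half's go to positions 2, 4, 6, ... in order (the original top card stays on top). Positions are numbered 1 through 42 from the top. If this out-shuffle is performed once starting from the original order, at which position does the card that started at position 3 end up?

Track the card's position through each out-shuffle:
3 → 5

5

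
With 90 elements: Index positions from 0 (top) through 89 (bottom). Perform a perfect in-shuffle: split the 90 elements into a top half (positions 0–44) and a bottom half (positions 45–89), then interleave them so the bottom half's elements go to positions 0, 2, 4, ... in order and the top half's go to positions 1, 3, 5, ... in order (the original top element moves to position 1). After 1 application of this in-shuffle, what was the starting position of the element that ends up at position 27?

13

Work backwards from position 27, undoing one in-shuffle at a time:
27 ← 13
So the element now at position 27 started at position 13.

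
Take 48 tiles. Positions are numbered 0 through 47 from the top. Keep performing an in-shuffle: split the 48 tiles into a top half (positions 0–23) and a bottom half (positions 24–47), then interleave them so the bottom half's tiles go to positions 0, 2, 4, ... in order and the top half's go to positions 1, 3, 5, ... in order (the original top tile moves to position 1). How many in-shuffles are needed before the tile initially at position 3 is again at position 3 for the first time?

21

Follow position 3 under repeated in-shuffles:
3 → 7 → 15 → 31 → 14 → 29 → 10 → 21 → ... → 3 (length 21)
It first returns after 21 in-shuffles.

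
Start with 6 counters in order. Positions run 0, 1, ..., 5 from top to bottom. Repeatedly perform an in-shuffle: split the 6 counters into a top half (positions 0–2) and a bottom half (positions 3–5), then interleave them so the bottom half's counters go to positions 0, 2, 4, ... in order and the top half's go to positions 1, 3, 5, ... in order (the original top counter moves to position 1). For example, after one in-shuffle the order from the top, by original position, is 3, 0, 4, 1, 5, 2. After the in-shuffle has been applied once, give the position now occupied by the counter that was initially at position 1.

Track the counter's position through each in-shuffle:
1 → 3

3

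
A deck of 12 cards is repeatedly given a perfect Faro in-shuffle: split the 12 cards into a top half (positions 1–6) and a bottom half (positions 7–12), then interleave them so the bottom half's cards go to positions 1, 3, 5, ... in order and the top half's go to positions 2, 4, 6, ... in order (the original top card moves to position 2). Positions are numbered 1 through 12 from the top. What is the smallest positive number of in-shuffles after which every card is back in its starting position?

12

The in-shuffle permutes the 12 positions with cycle lengths [12].
Every card is home exactly when every cycle has completed a whole number of laps, i.e. after lcm(12) = 12 in-shuffles.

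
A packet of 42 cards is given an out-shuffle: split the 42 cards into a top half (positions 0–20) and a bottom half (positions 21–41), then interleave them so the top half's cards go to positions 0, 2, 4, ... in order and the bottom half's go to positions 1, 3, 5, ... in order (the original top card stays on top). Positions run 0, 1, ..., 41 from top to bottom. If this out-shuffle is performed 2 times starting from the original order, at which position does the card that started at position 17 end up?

27

Track the card's position through each out-shuffle:
17 → 34 → 27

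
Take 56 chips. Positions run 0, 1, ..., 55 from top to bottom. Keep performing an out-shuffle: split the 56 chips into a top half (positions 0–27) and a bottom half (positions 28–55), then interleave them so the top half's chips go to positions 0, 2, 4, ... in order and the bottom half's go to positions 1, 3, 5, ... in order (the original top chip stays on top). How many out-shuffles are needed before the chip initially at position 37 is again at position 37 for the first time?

20

Follow position 37 under repeated out-shuffles:
37 → 19 → 38 → 21 → 42 → 29 → 3 → 6 → 12 → 24 → 48 → 41 → 27 → 54 → 53 → 51 → 47 → 39 → 23 → 46 → 37
It first returns after 20 out-shuffles.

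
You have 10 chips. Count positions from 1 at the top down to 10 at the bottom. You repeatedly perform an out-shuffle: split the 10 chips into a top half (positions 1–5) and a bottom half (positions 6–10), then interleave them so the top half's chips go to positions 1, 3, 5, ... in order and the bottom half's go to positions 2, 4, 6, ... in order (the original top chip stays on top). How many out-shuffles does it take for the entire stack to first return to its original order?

6

The out-shuffle permutes the 10 positions with cycle lengths [1, 1, 2, 6].
Every chip is home exactly when every cycle has completed a whole number of laps, i.e. after lcm(1, 2, 6) = 6 out-shuffles.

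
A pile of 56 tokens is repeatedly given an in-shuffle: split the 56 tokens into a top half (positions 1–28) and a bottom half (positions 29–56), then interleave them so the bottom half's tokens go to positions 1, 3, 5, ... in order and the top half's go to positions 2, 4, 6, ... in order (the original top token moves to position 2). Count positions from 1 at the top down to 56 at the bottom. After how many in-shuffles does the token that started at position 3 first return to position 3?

18

Follow position 3 under repeated in-shuffles:
3 → 6 → 12 → 24 → 48 → 39 → 21 → 42 → 27 → 54 → 51 → 45 → 33 → 9 → 18 → 36 → 15 → 30 → 3
It first returns after 18 in-shuffles.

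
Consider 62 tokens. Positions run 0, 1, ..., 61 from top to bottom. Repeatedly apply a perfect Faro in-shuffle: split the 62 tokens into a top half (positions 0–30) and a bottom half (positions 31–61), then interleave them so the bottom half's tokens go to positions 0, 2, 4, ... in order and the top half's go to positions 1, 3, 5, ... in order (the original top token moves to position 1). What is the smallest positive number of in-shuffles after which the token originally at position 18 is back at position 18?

Follow position 18 under repeated in-shuffles:
18 → 37 → 12 → 25 → 51 → 40 → 18
It first returns after 6 in-shuffles.

6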